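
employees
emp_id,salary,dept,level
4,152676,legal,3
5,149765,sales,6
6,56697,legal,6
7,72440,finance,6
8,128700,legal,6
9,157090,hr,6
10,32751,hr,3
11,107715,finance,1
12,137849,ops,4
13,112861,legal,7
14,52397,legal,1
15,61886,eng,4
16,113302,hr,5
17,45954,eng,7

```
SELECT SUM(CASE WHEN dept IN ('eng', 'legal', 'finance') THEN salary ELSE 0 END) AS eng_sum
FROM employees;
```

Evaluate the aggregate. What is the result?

emp_id=4: ✓ → 152676
emp_id=5: ✗
emp_id=6: ✓ → 56697
emp_id=7: ✓ → 72440
emp_id=8: ✓ → 128700
emp_id=9: ✗
emp_id=10: ✗
emp_id=11: ✓ → 107715
emp_id=12: ✗
emp_id=13: ✓ → 112861
emp_id=14: ✓ → 52397
emp_id=15: ✓ → 61886
emp_id=16: ✗
emp_id=17: ✓ → 45954
eng_sum = 152676 + 56697 + 72440 + 128700 + 107715 + 112861 + 52397 + 61886 + 45954 = 791326

791326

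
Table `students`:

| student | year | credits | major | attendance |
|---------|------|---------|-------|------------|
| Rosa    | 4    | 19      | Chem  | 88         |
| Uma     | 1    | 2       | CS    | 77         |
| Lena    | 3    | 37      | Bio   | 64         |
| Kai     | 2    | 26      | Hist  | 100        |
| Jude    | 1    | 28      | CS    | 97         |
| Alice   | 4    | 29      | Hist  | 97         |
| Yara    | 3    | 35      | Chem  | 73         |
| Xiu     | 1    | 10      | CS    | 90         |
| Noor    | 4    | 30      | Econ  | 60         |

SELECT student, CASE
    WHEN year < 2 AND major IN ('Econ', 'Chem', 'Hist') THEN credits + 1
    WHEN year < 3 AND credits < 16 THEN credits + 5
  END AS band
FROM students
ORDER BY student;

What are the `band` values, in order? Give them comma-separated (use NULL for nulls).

student=Alice: (no match → NULL) → NULL
student=Jude: (no match → NULL) → NULL
student=Kai: (no match → NULL) → NULL
student=Lena: (no match → NULL) → NULL
student=Noor: (no match → NULL) → NULL
student=Rosa: (no match → NULL) → NULL
student=Uma: year < 3 AND credits < 16 → 7
student=Xiu: year < 3 AND credits < 16 → 15
student=Yara: (no match → NULL) → NULL

NULL, NULL, NULL, NULL, NULL, NULL, 7, 15, NULL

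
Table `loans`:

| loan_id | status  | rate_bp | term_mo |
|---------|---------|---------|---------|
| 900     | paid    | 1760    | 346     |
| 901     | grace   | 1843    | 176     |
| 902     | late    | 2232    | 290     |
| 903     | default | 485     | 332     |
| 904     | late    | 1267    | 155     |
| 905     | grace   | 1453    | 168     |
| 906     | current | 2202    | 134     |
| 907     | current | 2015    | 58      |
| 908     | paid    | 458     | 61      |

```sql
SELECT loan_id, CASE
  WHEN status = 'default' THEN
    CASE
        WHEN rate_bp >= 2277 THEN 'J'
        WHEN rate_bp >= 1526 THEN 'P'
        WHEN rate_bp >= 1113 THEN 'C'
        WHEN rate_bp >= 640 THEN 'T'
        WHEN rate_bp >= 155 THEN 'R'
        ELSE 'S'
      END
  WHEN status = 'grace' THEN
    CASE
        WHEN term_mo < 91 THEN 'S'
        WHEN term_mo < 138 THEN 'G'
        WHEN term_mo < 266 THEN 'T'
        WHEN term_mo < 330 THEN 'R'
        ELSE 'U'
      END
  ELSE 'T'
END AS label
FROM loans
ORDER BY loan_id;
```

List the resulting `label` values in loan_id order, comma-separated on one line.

T, T, T, R, T, T, T, T, T

loan_id=900: status='paid' → outer ELSE → T
loan_id=901: status='grace' → inner[term_mo < 266] → T
loan_id=902: status='late' → outer ELSE → T
loan_id=903: status='default' → inner[rate_bp >= 155] → R
loan_id=904: status='late' → outer ELSE → T
loan_id=905: status='grace' → inner[term_mo < 266] → T
loan_id=906: status='current' → outer ELSE → T
loan_id=907: status='current' → outer ELSE → T
loan_id=908: status='paid' → outer ELSE → T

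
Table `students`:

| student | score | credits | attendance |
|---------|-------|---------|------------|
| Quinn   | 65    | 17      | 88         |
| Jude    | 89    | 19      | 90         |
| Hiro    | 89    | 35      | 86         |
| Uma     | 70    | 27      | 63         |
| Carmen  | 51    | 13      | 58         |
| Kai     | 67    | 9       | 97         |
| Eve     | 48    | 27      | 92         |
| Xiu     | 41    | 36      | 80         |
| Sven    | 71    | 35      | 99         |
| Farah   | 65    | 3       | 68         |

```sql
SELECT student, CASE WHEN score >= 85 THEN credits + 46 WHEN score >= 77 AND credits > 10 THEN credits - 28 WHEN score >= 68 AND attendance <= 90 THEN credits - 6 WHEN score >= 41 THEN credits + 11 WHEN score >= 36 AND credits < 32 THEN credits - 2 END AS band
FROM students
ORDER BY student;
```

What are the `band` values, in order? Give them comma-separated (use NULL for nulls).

student=Carmen: score >= 41 → 24
student=Eve: score >= 41 → 38
student=Farah: score >= 41 → 14
student=Hiro: score >= 85 → 81
student=Jude: score >= 85 → 65
student=Kai: score >= 41 → 20
student=Quinn: score >= 41 → 28
student=Sven: score >= 41 → 46
student=Uma: score >= 68 AND attendance <= 90 → 21
student=Xiu: score >= 41 → 47

24, 38, 14, 81, 65, 20, 28, 46, 21, 47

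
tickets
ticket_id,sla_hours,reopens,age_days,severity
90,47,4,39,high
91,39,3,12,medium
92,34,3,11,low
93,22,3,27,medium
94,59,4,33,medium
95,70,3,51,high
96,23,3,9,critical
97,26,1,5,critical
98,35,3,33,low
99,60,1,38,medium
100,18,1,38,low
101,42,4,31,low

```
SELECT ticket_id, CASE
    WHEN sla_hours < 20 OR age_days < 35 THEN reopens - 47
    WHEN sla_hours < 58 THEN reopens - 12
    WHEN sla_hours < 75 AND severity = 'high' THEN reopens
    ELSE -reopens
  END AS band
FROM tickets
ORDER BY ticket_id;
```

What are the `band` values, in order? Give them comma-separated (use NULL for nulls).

-8, -44, -44, -44, -43, 3, -44, -46, -44, -1, -46, -43

ticket_id=90: sla_hours < 58 → -8
ticket_id=91: sla_hours < 20 OR age_days < 35 → -44
ticket_id=92: sla_hours < 20 OR age_days < 35 → -44
ticket_id=93: sla_hours < 20 OR age_days < 35 → -44
ticket_id=94: sla_hours < 20 OR age_days < 35 → -43
ticket_id=95: sla_hours < 75 AND severity = 'high' → 3
ticket_id=96: sla_hours < 20 OR age_days < 35 → -44
ticket_id=97: sla_hours < 20 OR age_days < 35 → -46
ticket_id=98: sla_hours < 20 OR age_days < 35 → -44
ticket_id=99: ELSE → -1
ticket_id=100: sla_hours < 20 OR age_days < 35 → -46
ticket_id=101: sla_hours < 20 OR age_days < 35 → -43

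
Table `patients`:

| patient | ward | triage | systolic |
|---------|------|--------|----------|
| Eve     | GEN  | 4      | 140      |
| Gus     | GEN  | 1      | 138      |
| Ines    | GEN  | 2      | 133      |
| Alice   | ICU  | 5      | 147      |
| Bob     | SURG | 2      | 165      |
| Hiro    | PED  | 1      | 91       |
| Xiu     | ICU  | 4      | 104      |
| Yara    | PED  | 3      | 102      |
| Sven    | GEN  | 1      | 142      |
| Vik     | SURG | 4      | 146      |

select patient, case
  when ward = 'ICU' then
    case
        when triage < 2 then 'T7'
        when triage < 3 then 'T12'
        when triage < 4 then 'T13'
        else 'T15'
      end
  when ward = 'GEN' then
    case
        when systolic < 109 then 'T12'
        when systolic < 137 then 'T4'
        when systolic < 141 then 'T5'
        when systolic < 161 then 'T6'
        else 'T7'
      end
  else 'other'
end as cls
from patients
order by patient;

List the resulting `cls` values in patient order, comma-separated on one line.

patient=Alice: ward='ICU' → inner[ELSE] → T15
patient=Bob: ward='SURG' → outer ELSE → other
patient=Eve: ward='GEN' → inner[systolic < 141] → T5
patient=Gus: ward='GEN' → inner[systolic < 141] → T5
patient=Hiro: ward='PED' → outer ELSE → other
patient=Ines: ward='GEN' → inner[systolic < 137] → T4
patient=Sven: ward='GEN' → inner[systolic < 161] → T6
patient=Vik: ward='SURG' → outer ELSE → other
patient=Xiu: ward='ICU' → inner[ELSE] → T15
patient=Yara: ward='PED' → outer ELSE → other

T15, other, T5, T5, other, T4, T6, other, T15, other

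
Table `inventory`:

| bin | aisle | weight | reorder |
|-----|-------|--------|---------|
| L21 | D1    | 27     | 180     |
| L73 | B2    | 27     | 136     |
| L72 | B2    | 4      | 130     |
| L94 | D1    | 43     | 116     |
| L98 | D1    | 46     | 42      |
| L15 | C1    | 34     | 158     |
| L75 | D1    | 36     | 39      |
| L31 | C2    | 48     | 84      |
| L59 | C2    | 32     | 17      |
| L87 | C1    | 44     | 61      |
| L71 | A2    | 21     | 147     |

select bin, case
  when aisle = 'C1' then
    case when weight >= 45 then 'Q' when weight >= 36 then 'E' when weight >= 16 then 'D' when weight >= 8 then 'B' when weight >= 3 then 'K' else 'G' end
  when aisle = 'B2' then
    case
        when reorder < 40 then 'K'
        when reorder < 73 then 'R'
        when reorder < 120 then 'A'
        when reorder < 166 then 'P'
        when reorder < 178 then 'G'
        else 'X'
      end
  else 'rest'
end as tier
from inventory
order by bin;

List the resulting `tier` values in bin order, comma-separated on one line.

D, rest, rest, rest, rest, P, P, rest, E, rest, rest

bin=L15: aisle='C1' → inner[weight >= 16] → D
bin=L21: aisle='D1' → outer ELSE → rest
bin=L31: aisle='C2' → outer ELSE → rest
bin=L59: aisle='C2' → outer ELSE → rest
bin=L71: aisle='A2' → outer ELSE → rest
bin=L72: aisle='B2' → inner[reorder < 166] → P
bin=L73: aisle='B2' → inner[reorder < 166] → P
bin=L75: aisle='D1' → outer ELSE → rest
bin=L87: aisle='C1' → inner[weight >= 36] → E
bin=L94: aisle='D1' → outer ELSE → rest
bin=L98: aisle='D1' → outer ELSE → rest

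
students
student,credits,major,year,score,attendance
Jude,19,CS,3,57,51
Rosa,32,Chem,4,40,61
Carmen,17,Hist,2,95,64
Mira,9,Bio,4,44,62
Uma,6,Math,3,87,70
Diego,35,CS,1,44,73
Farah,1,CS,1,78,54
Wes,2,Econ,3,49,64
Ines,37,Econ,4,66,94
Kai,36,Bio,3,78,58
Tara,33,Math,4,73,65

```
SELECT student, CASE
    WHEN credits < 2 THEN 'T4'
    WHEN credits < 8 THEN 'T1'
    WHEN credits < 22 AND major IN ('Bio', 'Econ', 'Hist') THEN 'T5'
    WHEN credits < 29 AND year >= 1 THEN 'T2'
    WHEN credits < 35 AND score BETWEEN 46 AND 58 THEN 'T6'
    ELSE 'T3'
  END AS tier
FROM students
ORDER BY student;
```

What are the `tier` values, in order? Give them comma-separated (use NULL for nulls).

student=Carmen: credits < 22 AND major IN ('Bio', 'Econ', 'Hist') → T5
student=Diego: ELSE → T3
student=Farah: credits < 2 → T4
student=Ines: ELSE → T3
student=Jude: credits < 29 AND year >= 1 → T2
student=Kai: ELSE → T3
student=Mira: credits < 22 AND major IN ('Bio', 'Econ', 'Hist') → T5
student=Rosa: ELSE → T3
student=Tara: ELSE → T3
student=Uma: credits < 8 → T1
student=Wes: credits < 8 → T1

T5, T3, T4, T3, T2, T3, T5, T3, T3, T1, T1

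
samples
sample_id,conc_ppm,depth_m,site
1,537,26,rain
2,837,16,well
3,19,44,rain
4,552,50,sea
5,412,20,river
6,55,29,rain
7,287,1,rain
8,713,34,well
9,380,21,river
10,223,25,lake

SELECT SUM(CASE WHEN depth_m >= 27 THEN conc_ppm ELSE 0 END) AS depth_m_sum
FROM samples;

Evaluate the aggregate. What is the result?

1339

sample_id=1: ✗
sample_id=2: ✗
sample_id=3: ✓ → 19
sample_id=4: ✓ → 552
sample_id=5: ✗
sample_id=6: ✓ → 55
sample_id=7: ✗
sample_id=8: ✓ → 713
sample_id=9: ✗
sample_id=10: ✗
depth_m_sum = 19 + 552 + 55 + 713 = 1339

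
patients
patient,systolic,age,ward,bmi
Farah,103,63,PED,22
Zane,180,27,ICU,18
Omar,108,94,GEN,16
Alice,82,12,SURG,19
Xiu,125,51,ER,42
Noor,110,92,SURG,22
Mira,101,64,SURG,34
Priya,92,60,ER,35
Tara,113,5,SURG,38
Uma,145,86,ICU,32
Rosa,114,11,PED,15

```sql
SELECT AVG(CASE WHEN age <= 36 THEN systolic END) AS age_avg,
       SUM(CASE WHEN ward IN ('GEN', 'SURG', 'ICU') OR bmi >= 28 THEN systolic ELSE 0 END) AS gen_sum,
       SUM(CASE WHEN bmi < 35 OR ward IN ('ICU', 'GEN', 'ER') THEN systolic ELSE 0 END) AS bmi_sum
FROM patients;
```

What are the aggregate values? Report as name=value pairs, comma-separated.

[age_avg: age <= 36]
patient=Farah: ✗
patient=Zane: ✓ → 180
patient=Omar: ✗
patient=Alice: ✓ → 82
patient=Xiu: ✗
patient=Noor: ✗
patient=Mira: ✗
patient=Priya: ✗
patient=Tara: ✓ → 113
patient=Uma: ✗
patient=Rosa: ✓ → 114
age_avg = (180 + 82 + 113 + 114) / 4 = 122.25
—
[gen_sum: ward IN ('GEN', 'SURG', 'ICU') OR bmi >= 28]
patient=Farah: ✗
patient=Zane: ✓ → 180
patient=Omar: ✓ → 108
patient=Alice: ✓ → 82
patient=Xiu: ✓ → 125
patient=Noor: ✓ → 110
patient=Mira: ✓ → 101
patient=Priya: ✓ → 92
patient=Tara: ✓ → 113
patient=Uma: ✓ → 145
patient=Rosa: ✗
gen_sum = 180 + 108 + 82 + 125 + 110 + 101 + 92 + 113 + 145 = 1056
—
[bmi_sum: bmi < 35 OR ward IN ('ICU', 'GEN', 'ER')]
patient=Farah: ✓ → 103
patient=Zane: ✓ → 180
patient=Omar: ✓ → 108
patient=Alice: ✓ → 82
patient=Xiu: ✓ → 125
patient=Noor: ✓ → 110
patient=Mira: ✓ → 101
patient=Priya: ✓ → 92
patient=Tara: ✗
patient=Uma: ✓ → 145
patient=Rosa: ✓ → 114
bmi_sum = 103 + 180 + 108 + 82 + 125 + 110 + 101 + 92 + 145 + 114 = 1160

age_avg=122.25, gen_sum=1056, bmi_sum=1160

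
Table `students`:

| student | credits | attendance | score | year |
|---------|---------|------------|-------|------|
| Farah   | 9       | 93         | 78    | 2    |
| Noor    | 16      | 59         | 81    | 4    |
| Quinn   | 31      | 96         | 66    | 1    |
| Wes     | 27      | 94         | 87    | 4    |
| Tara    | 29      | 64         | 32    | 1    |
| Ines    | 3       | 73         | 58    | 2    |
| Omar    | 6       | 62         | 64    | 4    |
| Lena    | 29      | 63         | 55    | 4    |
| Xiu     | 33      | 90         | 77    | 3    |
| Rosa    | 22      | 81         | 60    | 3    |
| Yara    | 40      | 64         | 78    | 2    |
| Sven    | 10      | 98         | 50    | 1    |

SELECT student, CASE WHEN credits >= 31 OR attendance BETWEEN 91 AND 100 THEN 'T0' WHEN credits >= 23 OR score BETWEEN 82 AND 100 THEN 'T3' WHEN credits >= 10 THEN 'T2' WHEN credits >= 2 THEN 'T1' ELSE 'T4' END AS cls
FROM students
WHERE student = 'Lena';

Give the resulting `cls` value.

T3

student = Lena: credits=29, attendance=63, score=55, year=4.
credits >= 31 OR attendance BETWEEN 91 AND 100 → false
credits >= 23 OR score BETWEEN 82 AND 100 → true → T3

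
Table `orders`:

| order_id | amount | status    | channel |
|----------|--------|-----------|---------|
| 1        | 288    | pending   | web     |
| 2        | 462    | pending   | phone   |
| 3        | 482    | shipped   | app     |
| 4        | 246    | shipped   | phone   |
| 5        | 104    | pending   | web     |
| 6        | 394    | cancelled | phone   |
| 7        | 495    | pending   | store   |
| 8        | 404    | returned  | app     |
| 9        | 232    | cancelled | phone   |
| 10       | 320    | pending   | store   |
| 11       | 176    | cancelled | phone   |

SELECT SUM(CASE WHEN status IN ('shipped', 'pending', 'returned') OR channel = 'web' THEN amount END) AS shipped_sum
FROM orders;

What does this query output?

order_id=1: ✓ → 288
order_id=2: ✓ → 462
order_id=3: ✓ → 482
order_id=4: ✓ → 246
order_id=5: ✓ → 104
order_id=6: ✗
order_id=7: ✓ → 495
order_id=8: ✓ → 404
order_id=9: ✗
order_id=10: ✓ → 320
order_id=11: ✗
shipped_sum = 288 + 462 + 482 + 246 + 104 + 495 + 404 + 320 = 2801

2801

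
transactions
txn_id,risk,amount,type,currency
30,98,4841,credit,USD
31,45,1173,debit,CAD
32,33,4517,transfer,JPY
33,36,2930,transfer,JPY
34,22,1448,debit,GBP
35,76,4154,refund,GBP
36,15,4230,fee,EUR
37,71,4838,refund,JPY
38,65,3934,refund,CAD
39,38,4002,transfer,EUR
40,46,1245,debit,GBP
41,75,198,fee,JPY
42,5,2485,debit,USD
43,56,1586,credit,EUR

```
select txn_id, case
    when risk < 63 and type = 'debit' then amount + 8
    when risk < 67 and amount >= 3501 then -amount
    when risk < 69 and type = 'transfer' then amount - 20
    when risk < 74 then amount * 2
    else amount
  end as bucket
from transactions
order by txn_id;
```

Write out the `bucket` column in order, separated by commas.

4841, 1181, -4517, 2910, 1456, 4154, -4230, 9676, -3934, -4002, 1253, 198, 2493, 3172

txn_id=30: ELSE → 4841
txn_id=31: risk < 63 and type = 'debit' → 1181
txn_id=32: risk < 67 and amount >= 3501 → -4517
txn_id=33: risk < 69 and type = 'transfer' → 2910
txn_id=34: risk < 63 and type = 'debit' → 1456
txn_id=35: ELSE → 4154
txn_id=36: risk < 67 and amount >= 3501 → -4230
txn_id=37: risk < 74 → 9676
txn_id=38: risk < 67 and amount >= 3501 → -3934
txn_id=39: risk < 67 and amount >= 3501 → -4002
txn_id=40: risk < 63 and type = 'debit' → 1253
txn_id=41: ELSE → 198
txn_id=42: risk < 63 and type = 'debit' → 2493
txn_id=43: risk < 74 → 3172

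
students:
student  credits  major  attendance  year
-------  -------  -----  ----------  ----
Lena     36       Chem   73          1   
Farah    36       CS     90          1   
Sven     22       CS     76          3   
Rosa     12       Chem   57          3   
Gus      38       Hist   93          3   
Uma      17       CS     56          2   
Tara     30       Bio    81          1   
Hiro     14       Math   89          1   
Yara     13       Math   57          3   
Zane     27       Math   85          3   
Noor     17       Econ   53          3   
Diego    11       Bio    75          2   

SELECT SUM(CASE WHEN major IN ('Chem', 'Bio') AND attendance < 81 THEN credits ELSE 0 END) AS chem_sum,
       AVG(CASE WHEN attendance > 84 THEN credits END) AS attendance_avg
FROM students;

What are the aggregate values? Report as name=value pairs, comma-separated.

chem_sum=59, attendance_avg=28.75

[chem_sum: major IN ('Chem', 'Bio') AND attendance < 81]
student=Lena: ✓ → 36
student=Farah: ✗
student=Sven: ✗
student=Rosa: ✓ → 12
student=Gus: ✗
student=Uma: ✗
student=Tara: ✗
student=Hiro: ✗
student=Yara: ✗
student=Zane: ✗
student=Noor: ✗
student=Diego: ✓ → 11
chem_sum = 36 + 12 + 11 = 59
—
[attendance_avg: attendance > 84]
student=Lena: ✗
student=Farah: ✓ → 36
student=Sven: ✗
student=Rosa: ✗
student=Gus: ✓ → 38
student=Uma: ✗
student=Tara: ✗
student=Hiro: ✓ → 14
student=Yara: ✗
student=Zane: ✓ → 27
student=Noor: ✗
student=Diego: ✗
attendance_avg = (36 + 38 + 14 + 27) / 4 = 28.75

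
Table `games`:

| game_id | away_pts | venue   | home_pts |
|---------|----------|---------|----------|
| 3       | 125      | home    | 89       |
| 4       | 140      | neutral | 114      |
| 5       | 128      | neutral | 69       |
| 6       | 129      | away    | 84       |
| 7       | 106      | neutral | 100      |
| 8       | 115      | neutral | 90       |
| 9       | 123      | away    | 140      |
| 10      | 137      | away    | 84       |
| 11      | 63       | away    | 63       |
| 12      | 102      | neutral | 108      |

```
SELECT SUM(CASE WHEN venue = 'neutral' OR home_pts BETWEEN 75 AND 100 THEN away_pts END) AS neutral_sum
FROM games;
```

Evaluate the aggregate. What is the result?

game_id=3: ✓ → 125
game_id=4: ✓ → 140
game_id=5: ✓ → 128
game_id=6: ✓ → 129
game_id=7: ✓ → 106
game_id=8: ✓ → 115
game_id=9: ✗
game_id=10: ✓ → 137
game_id=11: ✗
game_id=12: ✓ → 102
neutral_sum = 125 + 140 + 128 + 129 + 106 + 115 + 137 + 102 = 982

982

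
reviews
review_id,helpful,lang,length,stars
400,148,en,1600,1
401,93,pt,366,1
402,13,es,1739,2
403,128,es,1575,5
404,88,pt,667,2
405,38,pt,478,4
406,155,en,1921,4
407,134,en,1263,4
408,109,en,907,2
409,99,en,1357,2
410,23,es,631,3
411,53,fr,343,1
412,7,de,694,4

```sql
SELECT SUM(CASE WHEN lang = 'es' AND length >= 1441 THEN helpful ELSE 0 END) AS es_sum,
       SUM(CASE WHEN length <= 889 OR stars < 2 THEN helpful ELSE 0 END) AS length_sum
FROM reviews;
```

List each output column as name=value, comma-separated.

[es_sum: lang = 'es' AND length >= 1441]
review_id=400: ✗
review_id=401: ✗
review_id=402: ✓ → 13
review_id=403: ✓ → 128
review_id=404: ✗
review_id=405: ✗
review_id=406: ✗
review_id=407: ✗
review_id=408: ✗
review_id=409: ✗
review_id=410: ✗
review_id=411: ✗
review_id=412: ✗
es_sum = 13 + 128 = 141
—
[length_sum: length <= 889 OR stars < 2]
review_id=400: ✓ → 148
review_id=401: ✓ → 93
review_id=402: ✗
review_id=403: ✗
review_id=404: ✓ → 88
review_id=405: ✓ → 38
review_id=406: ✗
review_id=407: ✗
review_id=408: ✗
review_id=409: ✗
review_id=410: ✓ → 23
review_id=411: ✓ → 53
review_id=412: ✓ → 7
length_sum = 148 + 93 + 88 + 38 + 23 + 53 + 7 = 450

es_sum=141, length_sum=450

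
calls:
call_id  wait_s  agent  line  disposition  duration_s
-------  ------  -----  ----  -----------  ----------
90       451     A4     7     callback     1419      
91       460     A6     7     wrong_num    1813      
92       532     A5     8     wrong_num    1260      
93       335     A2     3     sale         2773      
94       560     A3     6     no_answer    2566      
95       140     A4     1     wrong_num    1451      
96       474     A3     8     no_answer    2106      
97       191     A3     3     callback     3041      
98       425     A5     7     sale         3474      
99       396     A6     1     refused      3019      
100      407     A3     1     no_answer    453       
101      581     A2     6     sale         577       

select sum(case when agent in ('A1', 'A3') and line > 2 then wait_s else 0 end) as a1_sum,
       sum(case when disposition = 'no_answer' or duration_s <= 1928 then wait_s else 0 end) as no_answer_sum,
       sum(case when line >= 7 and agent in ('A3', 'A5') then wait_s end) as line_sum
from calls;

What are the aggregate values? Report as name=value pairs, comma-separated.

a1_sum=1225, no_answer_sum=3605, line_sum=1431

[a1_sum: agent in ('A1', 'A3') and line > 2]
call_id=90: ✗
call_id=91: ✗
call_id=92: ✗
call_id=93: ✗
call_id=94: ✓ → 560
call_id=95: ✗
call_id=96: ✓ → 474
call_id=97: ✓ → 191
call_id=98: ✗
call_id=99: ✗
call_id=100: ✗
call_id=101: ✗
a1_sum = 560 + 474 + 191 = 1225
—
[no_answer_sum: disposition = 'no_answer' or duration_s <= 1928]
call_id=90: ✓ → 451
call_id=91: ✓ → 460
call_id=92: ✓ → 532
call_id=93: ✗
call_id=94: ✓ → 560
call_id=95: ✓ → 140
call_id=96: ✓ → 474
call_id=97: ✗
call_id=98: ✗
call_id=99: ✗
call_id=100: ✓ → 407
call_id=101: ✓ → 581
no_answer_sum = 451 + 460 + 532 + 560 + 140 + 474 + 407 + 581 = 3605
—
[line_sum: line >= 7 and agent in ('A3', 'A5')]
call_id=90: ✗
call_id=91: ✗
call_id=92: ✓ → 532
call_id=93: ✗
call_id=94: ✗
call_id=95: ✗
call_id=96: ✓ → 474
call_id=97: ✗
call_id=98: ✓ → 425
call_id=99: ✗
call_id=100: ✗
call_id=101: ✗
line_sum = 532 + 474 + 425 = 1431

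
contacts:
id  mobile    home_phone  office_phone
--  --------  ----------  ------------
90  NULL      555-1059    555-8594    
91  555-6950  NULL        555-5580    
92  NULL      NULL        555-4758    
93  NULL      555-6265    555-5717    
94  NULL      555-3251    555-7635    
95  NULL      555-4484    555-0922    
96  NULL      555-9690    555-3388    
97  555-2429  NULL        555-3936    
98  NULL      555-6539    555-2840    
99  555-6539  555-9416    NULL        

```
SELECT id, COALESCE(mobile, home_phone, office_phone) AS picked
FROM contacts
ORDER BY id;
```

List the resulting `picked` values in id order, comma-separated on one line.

555-1059, 555-6950, 555-4758, 555-6265, 555-3251, 555-4484, 555-9690, 555-2429, 555-6539, 555-6539

id=90: mobile=NULL, home_phone=555-1059 → 555-1059
id=91: mobile=555-6950 → 555-6950
id=92: mobile=NULL, home_phone=NULL, office_phone=555-4758 → 555-4758
id=93: mobile=NULL, home_phone=555-6265 → 555-6265
id=94: mobile=NULL, home_phone=555-3251 → 555-3251
id=95: mobile=NULL, home_phone=555-4484 → 555-4484
id=96: mobile=NULL, home_phone=555-9690 → 555-9690
id=97: mobile=555-2429 → 555-2429
id=98: mobile=NULL, home_phone=555-6539 → 555-6539
id=99: mobile=555-6539 → 555-6539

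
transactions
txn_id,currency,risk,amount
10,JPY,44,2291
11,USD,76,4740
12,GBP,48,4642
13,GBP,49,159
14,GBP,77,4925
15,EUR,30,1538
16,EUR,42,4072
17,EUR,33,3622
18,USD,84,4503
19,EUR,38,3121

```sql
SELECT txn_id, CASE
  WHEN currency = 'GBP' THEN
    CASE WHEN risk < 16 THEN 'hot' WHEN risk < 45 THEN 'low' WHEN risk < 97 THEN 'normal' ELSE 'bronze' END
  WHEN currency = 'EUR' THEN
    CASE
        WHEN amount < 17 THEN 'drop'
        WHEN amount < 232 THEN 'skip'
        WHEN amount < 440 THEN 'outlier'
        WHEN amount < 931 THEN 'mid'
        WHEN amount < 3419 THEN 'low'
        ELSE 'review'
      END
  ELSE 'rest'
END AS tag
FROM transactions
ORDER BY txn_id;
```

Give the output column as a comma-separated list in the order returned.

txn_id=10: currency='JPY' → outer ELSE → rest
txn_id=11: currency='USD' → outer ELSE → rest
txn_id=12: currency='GBP' → inner[risk < 97] → normal
txn_id=13: currency='GBP' → inner[risk < 97] → normal
txn_id=14: currency='GBP' → inner[risk < 97] → normal
txn_id=15: currency='EUR' → inner[amount < 3419] → low
txn_id=16: currency='EUR' → inner[ELSE] → review
txn_id=17: currency='EUR' → inner[ELSE] → review
txn_id=18: currency='USD' → outer ELSE → rest
txn_id=19: currency='EUR' → inner[amount < 3419] → low

rest, rest, normal, normal, normal, low, review, review, rest, low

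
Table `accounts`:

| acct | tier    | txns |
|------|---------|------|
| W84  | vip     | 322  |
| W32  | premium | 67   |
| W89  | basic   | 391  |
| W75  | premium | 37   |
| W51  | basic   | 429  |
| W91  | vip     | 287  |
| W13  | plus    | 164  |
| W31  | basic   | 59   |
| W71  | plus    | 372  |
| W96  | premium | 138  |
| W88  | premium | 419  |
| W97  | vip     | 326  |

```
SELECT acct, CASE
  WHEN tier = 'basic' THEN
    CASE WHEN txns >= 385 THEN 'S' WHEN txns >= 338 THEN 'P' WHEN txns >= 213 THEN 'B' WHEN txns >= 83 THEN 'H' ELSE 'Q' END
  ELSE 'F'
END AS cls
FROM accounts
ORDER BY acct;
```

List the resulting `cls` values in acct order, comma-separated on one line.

acct=W13: tier='plus' → outer ELSE → F
acct=W31: tier='basic' → inner[ELSE] → Q
acct=W32: tier='premium' → outer ELSE → F
acct=W51: tier='basic' → inner[txns >= 385] → S
acct=W71: tier='plus' → outer ELSE → F
acct=W75: tier='premium' → outer ELSE → F
acct=W84: tier='vip' → outer ELSE → F
acct=W88: tier='premium' → outer ELSE → F
acct=W89: tier='basic' → inner[txns >= 385] → S
acct=W91: tier='vip' → outer ELSE → F
acct=W96: tier='premium' → outer ELSE → F
acct=W97: tier='vip' → outer ELSE → F

F, Q, F, S, F, F, F, F, S, F, F, F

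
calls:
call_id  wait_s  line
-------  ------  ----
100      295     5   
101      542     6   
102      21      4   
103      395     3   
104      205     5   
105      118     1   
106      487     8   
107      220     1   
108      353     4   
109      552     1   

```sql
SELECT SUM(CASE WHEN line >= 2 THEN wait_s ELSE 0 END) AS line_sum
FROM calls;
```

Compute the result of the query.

call_id=100: ✓ → 295
call_id=101: ✓ → 542
call_id=102: ✓ → 21
call_id=103: ✓ → 395
call_id=104: ✓ → 205
call_id=105: ✗
call_id=106: ✓ → 487
call_id=107: ✗
call_id=108: ✓ → 353
call_id=109: ✗
line_sum = 295 + 542 + 21 + 395 + 205 + 487 + 353 = 2298

2298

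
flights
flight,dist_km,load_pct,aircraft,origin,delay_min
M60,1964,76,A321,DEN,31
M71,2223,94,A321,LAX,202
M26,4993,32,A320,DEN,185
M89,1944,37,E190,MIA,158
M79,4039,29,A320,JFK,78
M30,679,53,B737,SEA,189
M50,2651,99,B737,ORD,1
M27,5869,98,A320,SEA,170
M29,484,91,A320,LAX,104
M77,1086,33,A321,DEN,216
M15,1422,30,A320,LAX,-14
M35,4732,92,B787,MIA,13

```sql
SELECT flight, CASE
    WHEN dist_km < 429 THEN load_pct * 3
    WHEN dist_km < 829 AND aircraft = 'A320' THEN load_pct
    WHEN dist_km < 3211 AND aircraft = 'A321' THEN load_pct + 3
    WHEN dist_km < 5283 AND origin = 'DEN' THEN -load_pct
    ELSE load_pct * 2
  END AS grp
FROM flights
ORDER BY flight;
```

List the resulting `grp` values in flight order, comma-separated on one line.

flight=M15: ELSE → 60
flight=M26: dist_km < 5283 AND origin = 'DEN' → -32
flight=M27: ELSE → 196
flight=M29: dist_km < 829 AND aircraft = 'A320' → 91
flight=M30: ELSE → 106
flight=M35: ELSE → 184
flight=M50: ELSE → 198
flight=M60: dist_km < 3211 AND aircraft = 'A321' → 79
flight=M71: dist_km < 3211 AND aircraft = 'A321' → 97
flight=M77: dist_km < 3211 AND aircraft = 'A321' → 36
flight=M79: ELSE → 58
flight=M89: ELSE → 74

60, -32, 196, 91, 106, 184, 198, 79, 97, 36, 58, 74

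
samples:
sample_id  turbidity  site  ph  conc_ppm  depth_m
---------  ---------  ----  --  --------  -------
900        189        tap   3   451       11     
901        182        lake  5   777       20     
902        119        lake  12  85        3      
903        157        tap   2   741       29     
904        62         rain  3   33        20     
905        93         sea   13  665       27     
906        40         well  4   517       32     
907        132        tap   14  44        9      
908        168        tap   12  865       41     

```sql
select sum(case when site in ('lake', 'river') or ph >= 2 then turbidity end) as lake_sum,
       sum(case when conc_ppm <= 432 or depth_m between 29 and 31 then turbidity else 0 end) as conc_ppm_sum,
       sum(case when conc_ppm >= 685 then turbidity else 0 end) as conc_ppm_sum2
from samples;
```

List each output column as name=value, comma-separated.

[lake_sum: site in ('lake', 'river') or ph >= 2]
sample_id=900: ✓ → 189
sample_id=901: ✓ → 182
sample_id=902: ✓ → 119
sample_id=903: ✓ → 157
sample_id=904: ✓ → 62
sample_id=905: ✓ → 93
sample_id=906: ✓ → 40
sample_id=907: ✓ → 132
sample_id=908: ✓ → 168
lake_sum = 189 + 182 + 119 + 157 + 62 + 93 + 40 + 132 + 168 = 1142
—
[conc_ppm_sum: conc_ppm <= 432 or depth_m between 29 and 31]
sample_id=900: ✗
sample_id=901: ✗
sample_id=902: ✓ → 119
sample_id=903: ✓ → 157
sample_id=904: ✓ → 62
sample_id=905: ✗
sample_id=906: ✗
sample_id=907: ✓ → 132
sample_id=908: ✗
conc_ppm_sum = 119 + 157 + 62 + 132 = 470
—
[conc_ppm_sum2: conc_ppm >= 685]
sample_id=900: ✗
sample_id=901: ✓ → 182
sample_id=902: ✗
sample_id=903: ✓ → 157
sample_id=904: ✗
sample_id=905: ✗
sample_id=906: ✗
sample_id=907: ✗
sample_id=908: ✓ → 168
conc_ppm_sum2 = 182 + 157 + 168 = 507

lake_sum=1142, conc_ppm_sum=470, conc_ppm_sum2=507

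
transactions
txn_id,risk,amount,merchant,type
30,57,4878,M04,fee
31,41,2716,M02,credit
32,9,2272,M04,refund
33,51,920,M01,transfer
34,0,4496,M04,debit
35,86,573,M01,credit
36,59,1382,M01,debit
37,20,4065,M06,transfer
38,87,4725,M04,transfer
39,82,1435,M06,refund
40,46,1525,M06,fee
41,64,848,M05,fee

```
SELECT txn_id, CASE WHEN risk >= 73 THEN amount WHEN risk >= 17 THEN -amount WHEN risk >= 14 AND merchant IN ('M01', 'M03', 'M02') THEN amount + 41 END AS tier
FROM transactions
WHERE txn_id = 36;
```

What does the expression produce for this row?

-1382

txn_id = 36: risk=59, amount=1382, merchant=M01, type=debit.
risk >= 73 → false
risk >= 17 → true → -1382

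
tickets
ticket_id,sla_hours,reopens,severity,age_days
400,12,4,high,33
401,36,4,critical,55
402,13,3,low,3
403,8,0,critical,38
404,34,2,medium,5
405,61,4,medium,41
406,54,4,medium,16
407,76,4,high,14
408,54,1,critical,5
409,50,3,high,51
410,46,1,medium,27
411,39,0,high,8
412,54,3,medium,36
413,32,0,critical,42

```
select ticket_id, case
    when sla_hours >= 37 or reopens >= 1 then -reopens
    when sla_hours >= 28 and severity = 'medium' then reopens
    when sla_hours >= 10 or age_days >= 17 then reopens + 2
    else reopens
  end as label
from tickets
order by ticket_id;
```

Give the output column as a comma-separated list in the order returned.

-4, -4, -3, 2, -2, -4, -4, -4, -1, -3, -1, 0, -3, 2

ticket_id=400: sla_hours >= 37 or reopens >= 1 → -4
ticket_id=401: sla_hours >= 37 or reopens >= 1 → -4
ticket_id=402: sla_hours >= 37 or reopens >= 1 → -3
ticket_id=403: sla_hours >= 10 or age_days >= 17 → 2
ticket_id=404: sla_hours >= 37 or reopens >= 1 → -2
ticket_id=405: sla_hours >= 37 or reopens >= 1 → -4
ticket_id=406: sla_hours >= 37 or reopens >= 1 → -4
ticket_id=407: sla_hours >= 37 or reopens >= 1 → -4
ticket_id=408: sla_hours >= 37 or reopens >= 1 → -1
ticket_id=409: sla_hours >= 37 or reopens >= 1 → -3
ticket_id=410: sla_hours >= 37 or reopens >= 1 → -1
ticket_id=411: sla_hours >= 37 or reopens >= 1 → 0
ticket_id=412: sla_hours >= 37 or reopens >= 1 → -3
ticket_id=413: sla_hours >= 10 or age_days >= 17 → 2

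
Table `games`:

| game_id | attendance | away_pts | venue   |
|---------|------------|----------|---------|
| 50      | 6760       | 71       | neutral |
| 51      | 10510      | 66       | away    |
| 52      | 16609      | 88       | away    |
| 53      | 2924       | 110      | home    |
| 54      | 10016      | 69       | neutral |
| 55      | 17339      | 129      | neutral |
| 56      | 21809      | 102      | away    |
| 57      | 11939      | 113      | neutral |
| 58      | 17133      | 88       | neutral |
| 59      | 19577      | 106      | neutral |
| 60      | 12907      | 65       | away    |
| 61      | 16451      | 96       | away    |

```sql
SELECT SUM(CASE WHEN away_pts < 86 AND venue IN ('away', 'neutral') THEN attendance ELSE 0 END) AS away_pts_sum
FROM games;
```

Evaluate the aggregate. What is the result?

40193

game_id=50: ✓ → 6760
game_id=51: ✓ → 10510
game_id=52: ✗
game_id=53: ✗
game_id=54: ✓ → 10016
game_id=55: ✗
game_id=56: ✗
game_id=57: ✗
game_id=58: ✗
game_id=59: ✗
game_id=60: ✓ → 12907
game_id=61: ✗
away_pts_sum = 6760 + 10510 + 10016 + 12907 = 40193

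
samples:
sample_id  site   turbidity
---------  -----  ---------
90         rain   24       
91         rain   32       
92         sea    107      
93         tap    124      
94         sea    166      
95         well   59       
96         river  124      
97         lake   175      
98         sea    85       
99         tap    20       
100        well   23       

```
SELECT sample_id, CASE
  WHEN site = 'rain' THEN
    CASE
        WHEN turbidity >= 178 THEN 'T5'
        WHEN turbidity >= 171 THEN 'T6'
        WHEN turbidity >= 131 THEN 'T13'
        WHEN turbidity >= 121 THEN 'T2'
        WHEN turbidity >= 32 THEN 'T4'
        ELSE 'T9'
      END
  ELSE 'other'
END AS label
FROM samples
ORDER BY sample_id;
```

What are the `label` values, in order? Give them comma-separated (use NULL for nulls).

sample_id=90: site='rain' → inner[ELSE] → T9
sample_id=91: site='rain' → inner[turbidity >= 32] → T4
sample_id=92: site='sea' → outer ELSE → other
sample_id=93: site='tap' → outer ELSE → other
sample_id=94: site='sea' → outer ELSE → other
sample_id=95: site='well' → outer ELSE → other
sample_id=96: site='river' → outer ELSE → other
sample_id=97: site='lake' → outer ELSE → other
sample_id=98: site='sea' → outer ELSE → other
sample_id=99: site='tap' → outer ELSE → other
sample_id=100: site='well' → outer ELSE → other

T9, T4, other, other, other, other, other, other, other, other, other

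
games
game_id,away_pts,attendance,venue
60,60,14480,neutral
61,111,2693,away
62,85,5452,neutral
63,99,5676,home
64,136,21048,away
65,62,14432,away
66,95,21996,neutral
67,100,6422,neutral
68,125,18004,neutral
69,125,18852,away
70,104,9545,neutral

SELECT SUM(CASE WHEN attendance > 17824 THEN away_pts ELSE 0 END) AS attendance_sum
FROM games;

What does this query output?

481

game_id=60: ✗
game_id=61: ✗
game_id=62: ✗
game_id=63: ✗
game_id=64: ✓ → 136
game_id=65: ✗
game_id=66: ✓ → 95
game_id=67: ✗
game_id=68: ✓ → 125
game_id=69: ✓ → 125
game_id=70: ✗
attendance_sum = 136 + 95 + 125 + 125 = 481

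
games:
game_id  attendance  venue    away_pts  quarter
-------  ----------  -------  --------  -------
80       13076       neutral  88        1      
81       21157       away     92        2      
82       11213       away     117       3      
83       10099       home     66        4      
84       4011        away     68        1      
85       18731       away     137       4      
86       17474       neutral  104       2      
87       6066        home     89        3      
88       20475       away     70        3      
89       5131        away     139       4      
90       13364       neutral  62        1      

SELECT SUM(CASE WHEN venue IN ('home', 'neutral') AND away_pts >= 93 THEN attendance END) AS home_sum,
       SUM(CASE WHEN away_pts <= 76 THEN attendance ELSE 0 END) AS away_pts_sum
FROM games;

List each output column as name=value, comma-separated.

home_sum=17474, away_pts_sum=47949

[home_sum: venue IN ('home', 'neutral') AND away_pts >= 93]
game_id=80: ✗
game_id=81: ✗
game_id=82: ✗
game_id=83: ✗
game_id=84: ✗
game_id=85: ✗
game_id=86: ✓ → 17474
game_id=87: ✗
game_id=88: ✗
game_id=89: ✗
game_id=90: ✗
home_sum = 17474
—
[away_pts_sum: away_pts <= 76]
game_id=80: ✗
game_id=81: ✗
game_id=82: ✗
game_id=83: ✓ → 10099
game_id=84: ✓ → 4011
game_id=85: ✗
game_id=86: ✗
game_id=87: ✗
game_id=88: ✓ → 20475
game_id=89: ✗
game_id=90: ✓ → 13364
away_pts_sum = 10099 + 4011 + 20475 + 13364 = 47949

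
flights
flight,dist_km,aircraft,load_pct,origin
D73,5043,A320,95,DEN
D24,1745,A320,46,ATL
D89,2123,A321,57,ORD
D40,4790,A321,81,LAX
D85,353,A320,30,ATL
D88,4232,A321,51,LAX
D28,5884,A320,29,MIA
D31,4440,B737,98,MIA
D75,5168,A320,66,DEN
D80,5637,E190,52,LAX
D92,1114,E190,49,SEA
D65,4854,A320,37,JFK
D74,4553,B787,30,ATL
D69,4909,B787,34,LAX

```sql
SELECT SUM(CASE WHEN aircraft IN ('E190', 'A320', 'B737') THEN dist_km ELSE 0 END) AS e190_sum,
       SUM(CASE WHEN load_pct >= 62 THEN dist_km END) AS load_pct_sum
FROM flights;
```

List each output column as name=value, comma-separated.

e190_sum=34238, load_pct_sum=19441

[e190_sum: aircraft IN ('E190', 'A320', 'B737')]
flight=D73: ✓ → 5043
flight=D24: ✓ → 1745
flight=D89: ✗
flight=D40: ✗
flight=D85: ✓ → 353
flight=D88: ✗
flight=D28: ✓ → 5884
flight=D31: ✓ → 4440
flight=D75: ✓ → 5168
flight=D80: ✓ → 5637
flight=D92: ✓ → 1114
flight=D65: ✓ → 4854
flight=D74: ✗
flight=D69: ✗
e190_sum = 5043 + 1745 + 353 + 5884 + 4440 + 5168 + 5637 + 1114 + 4854 = 34238
—
[load_pct_sum: load_pct >= 62]
flight=D73: ✓ → 5043
flight=D24: ✗
flight=D89: ✗
flight=D40: ✓ → 4790
flight=D85: ✗
flight=D88: ✗
flight=D28: ✗
flight=D31: ✓ → 4440
flight=D75: ✓ → 5168
flight=D80: ✗
flight=D92: ✗
flight=D65: ✗
flight=D74: ✗
flight=D69: ✗
load_pct_sum = 5043 + 4790 + 4440 + 5168 = 19441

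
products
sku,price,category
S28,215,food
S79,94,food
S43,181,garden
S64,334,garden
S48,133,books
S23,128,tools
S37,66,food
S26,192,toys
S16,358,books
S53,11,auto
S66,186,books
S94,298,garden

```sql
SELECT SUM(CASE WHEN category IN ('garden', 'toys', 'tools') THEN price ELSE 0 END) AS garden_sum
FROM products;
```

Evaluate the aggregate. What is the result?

sku=S28: ✗
sku=S79: ✗
sku=S43: ✓ → 181
sku=S64: ✓ → 334
sku=S48: ✗
sku=S23: ✓ → 128
sku=S37: ✗
sku=S26: ✓ → 192
sku=S16: ✗
sku=S53: ✗
sku=S66: ✗
sku=S94: ✓ → 298
garden_sum = 181 + 334 + 128 + 192 + 298 = 1133

1133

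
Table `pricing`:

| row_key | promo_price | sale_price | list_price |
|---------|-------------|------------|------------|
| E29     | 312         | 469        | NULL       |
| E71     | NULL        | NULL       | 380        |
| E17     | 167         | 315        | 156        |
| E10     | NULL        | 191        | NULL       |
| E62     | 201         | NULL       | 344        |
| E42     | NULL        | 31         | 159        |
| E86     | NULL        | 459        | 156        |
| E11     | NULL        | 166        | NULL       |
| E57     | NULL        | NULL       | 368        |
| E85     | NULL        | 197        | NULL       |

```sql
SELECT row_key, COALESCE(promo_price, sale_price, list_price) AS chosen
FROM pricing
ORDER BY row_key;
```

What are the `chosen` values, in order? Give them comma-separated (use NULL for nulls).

191, 166, 167, 312, 31, 368, 201, 380, 197, 459

row_key=E10: promo_price=NULL, sale_price=191 → 191
row_key=E11: promo_price=NULL, sale_price=166 → 166
row_key=E17: promo_price=167 → 167
row_key=E29: promo_price=312 → 312
row_key=E42: promo_price=NULL, sale_price=31 → 31
row_key=E57: promo_price=NULL, sale_price=NULL, list_price=368 → 368
row_key=E62: promo_price=201 → 201
row_key=E71: promo_price=NULL, sale_price=NULL, list_price=380 → 380
row_key=E85: promo_price=NULL, sale_price=197 → 197
row_key=E86: promo_price=NULL, sale_price=459 → 459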